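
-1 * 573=-573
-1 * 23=-23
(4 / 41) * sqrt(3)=4 * sqrt(3) / 41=0.17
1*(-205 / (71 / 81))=-16605 / 71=-233.87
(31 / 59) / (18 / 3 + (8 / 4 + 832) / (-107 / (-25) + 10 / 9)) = 1213 / 370992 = 0.00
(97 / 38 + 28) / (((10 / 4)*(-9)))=-129 / 95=-1.36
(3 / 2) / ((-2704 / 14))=-21 / 2704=-0.01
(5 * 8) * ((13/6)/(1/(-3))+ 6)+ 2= -18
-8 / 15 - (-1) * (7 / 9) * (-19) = -689 / 45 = -15.31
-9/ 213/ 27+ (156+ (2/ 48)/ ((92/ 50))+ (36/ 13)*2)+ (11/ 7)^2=24570192505/ 149791824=164.03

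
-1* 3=-3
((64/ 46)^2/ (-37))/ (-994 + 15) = 1024/ 19161967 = 0.00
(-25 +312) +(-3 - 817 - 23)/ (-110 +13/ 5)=52778/ 179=294.85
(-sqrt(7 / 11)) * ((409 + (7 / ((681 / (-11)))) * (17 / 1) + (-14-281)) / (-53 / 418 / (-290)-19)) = 841101500 * sqrt(77) / 1568429487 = 4.71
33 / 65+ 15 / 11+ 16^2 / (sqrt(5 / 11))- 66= -45852 / 715+ 256 * sqrt(55) / 5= 315.58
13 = 13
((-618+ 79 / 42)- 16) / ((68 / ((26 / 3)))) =-345137 / 4284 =-80.56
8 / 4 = 2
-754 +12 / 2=-748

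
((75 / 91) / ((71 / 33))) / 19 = 2475 / 122759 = 0.02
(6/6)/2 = 1/2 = 0.50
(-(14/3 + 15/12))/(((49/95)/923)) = -10587.81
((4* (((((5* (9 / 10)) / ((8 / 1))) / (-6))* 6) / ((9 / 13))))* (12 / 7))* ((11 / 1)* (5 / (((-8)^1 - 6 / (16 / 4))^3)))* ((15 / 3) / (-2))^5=-6703125 / 192052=-34.90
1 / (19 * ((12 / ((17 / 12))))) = 17 / 2736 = 0.01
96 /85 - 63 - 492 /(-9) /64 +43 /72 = -739531 /12240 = -60.42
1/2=0.50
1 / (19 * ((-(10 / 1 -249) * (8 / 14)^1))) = 7 / 18164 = 0.00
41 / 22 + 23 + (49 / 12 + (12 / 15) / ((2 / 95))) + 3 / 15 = 44317 / 660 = 67.15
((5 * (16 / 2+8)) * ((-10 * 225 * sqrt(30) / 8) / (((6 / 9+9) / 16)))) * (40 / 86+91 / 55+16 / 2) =-2064202.88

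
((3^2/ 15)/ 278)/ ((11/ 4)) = 6/ 7645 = 0.00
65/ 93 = 0.70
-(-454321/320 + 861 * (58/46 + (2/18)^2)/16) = 268518061/198720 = 1351.24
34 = 34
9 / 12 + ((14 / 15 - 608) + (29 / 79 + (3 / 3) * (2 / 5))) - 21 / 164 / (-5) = -29419382 / 48585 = -605.52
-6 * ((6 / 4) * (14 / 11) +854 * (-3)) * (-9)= -1520694 / 11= -138244.91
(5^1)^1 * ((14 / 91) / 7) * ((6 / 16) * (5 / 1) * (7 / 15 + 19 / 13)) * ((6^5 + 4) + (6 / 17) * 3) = 62170660 / 20111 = 3091.38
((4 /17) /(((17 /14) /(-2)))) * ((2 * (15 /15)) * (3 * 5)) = -3360 /289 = -11.63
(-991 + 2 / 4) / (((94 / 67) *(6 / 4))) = -132727 / 282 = -470.66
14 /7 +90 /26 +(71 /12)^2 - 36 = 8365 /1872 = 4.47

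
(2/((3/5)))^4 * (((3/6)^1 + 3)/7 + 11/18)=100000/729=137.17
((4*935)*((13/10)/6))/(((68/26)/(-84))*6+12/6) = 20111/45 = 446.91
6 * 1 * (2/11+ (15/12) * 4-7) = -120/11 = -10.91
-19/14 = -1.36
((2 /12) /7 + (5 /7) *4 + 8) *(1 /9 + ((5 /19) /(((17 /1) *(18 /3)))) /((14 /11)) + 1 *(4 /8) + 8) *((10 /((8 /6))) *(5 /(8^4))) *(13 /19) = 104127164375 /177367744512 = 0.59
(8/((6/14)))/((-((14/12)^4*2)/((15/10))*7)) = -2592/2401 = -1.08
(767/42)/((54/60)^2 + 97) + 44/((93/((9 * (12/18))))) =19264138/6367431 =3.03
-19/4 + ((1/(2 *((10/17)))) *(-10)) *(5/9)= -341/36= -9.47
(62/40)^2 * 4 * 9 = 8649/100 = 86.49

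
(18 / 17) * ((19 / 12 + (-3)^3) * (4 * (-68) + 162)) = 50325 / 17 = 2960.29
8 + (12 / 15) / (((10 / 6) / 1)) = 212 / 25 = 8.48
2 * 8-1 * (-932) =948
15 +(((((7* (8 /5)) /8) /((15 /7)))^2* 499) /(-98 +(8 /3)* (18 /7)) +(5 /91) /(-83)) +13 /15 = 366716513521 /27105828750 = 13.53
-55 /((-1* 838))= 55 /838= 0.07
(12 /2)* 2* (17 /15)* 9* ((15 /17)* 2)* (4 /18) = 48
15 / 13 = 1.15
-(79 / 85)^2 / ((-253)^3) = 6241 / 117003651325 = 0.00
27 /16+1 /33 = 907 /528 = 1.72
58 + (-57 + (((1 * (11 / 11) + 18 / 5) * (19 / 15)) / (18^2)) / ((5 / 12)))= 10562 / 10125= 1.04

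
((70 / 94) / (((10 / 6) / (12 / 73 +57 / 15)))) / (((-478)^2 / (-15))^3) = -0.00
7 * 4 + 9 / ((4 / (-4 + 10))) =41.50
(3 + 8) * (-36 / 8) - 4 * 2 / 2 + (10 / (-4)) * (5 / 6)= -667 / 12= -55.58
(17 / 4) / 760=17 / 3040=0.01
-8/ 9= -0.89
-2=-2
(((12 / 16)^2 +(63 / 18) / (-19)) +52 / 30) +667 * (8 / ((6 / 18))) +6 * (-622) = 12278.11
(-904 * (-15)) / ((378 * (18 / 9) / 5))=5650 / 63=89.68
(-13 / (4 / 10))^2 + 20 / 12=12695 / 12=1057.92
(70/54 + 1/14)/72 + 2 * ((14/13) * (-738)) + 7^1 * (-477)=-1743749615/353808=-4928.52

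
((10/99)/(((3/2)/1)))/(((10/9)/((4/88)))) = 0.00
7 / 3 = 2.33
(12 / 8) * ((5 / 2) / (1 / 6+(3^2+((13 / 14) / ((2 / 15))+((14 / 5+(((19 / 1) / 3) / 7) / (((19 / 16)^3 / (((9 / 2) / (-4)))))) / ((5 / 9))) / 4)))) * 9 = 25585875 / 12976721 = 1.97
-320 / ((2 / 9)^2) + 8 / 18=-58316 / 9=-6479.56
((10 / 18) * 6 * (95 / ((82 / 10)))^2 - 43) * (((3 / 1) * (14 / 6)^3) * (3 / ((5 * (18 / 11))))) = 7694659973 / 1361610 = 5651.15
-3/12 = -1/4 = -0.25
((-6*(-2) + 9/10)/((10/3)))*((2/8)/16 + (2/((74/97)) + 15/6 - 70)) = -11888253/47360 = -251.02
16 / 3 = 5.33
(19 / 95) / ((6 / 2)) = 1 / 15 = 0.07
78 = 78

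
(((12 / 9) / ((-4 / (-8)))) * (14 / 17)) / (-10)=-56 / 255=-0.22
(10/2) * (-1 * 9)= -45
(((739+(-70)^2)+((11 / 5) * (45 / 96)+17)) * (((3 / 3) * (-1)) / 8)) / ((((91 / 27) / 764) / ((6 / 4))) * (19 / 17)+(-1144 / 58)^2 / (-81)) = 3080055251475 / 20906129792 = 147.33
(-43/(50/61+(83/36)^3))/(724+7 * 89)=-40792896/16708101343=-0.00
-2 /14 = -1 /7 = -0.14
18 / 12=3 / 2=1.50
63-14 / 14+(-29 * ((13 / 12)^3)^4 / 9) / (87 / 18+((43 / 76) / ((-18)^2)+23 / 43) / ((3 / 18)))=32181692162034353539 / 527962801497440256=60.95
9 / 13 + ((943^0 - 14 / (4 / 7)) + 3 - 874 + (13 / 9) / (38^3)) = -5738266667 / 6420024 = -893.81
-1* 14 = -14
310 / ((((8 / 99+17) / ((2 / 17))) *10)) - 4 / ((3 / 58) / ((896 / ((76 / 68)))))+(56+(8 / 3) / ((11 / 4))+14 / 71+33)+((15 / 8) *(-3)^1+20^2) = -11048275756971 / 179611256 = -61512.16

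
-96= -96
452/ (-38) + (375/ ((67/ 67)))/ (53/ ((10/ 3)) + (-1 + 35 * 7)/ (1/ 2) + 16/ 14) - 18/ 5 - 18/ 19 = -52727636/ 3358535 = -15.70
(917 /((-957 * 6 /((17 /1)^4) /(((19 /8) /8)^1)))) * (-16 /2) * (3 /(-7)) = -207883769 /15312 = -13576.53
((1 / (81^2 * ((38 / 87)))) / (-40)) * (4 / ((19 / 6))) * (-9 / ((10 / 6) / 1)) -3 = -1462021 / 487350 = -3.00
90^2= 8100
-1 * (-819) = 819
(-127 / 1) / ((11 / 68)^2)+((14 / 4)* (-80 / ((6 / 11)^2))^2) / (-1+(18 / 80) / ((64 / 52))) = -1612196243024 / 5125923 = -314518.23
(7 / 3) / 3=7 / 9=0.78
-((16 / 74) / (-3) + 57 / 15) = -2069 / 555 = -3.73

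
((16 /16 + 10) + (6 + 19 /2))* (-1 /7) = -53 /14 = -3.79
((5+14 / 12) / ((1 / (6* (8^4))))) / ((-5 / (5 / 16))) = -9472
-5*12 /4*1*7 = -105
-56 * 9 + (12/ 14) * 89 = -2994/ 7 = -427.71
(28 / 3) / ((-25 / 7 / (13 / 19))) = -2548 / 1425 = -1.79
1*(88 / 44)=2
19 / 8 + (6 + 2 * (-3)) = 19 / 8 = 2.38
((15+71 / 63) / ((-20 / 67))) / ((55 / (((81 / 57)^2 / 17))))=-1378458 / 11813725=-0.12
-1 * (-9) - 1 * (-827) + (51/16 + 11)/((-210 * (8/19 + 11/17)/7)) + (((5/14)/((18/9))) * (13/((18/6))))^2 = 753878269/901600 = 836.16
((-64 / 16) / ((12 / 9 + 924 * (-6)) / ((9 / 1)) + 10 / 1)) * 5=270 / 8179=0.03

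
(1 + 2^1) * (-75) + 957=732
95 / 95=1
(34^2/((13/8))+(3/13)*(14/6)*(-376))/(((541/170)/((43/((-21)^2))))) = 48362960/3101553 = 15.59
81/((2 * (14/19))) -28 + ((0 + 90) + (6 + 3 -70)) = 55.96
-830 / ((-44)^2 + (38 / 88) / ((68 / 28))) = -620840 / 1448261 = -0.43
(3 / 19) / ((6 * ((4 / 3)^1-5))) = -3 / 418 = -0.01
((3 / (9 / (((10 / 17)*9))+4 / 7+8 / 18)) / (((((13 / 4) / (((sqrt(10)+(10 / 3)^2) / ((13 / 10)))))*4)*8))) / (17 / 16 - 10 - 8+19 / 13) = -140000 / 23866739 - 12600*sqrt(10) / 23866739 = -0.01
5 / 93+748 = 69569 / 93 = 748.05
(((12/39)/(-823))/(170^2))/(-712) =1/55037795800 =0.00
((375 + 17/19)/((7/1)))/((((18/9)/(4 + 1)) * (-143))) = -17855/19019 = -0.94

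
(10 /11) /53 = 10 /583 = 0.02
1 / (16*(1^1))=1 / 16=0.06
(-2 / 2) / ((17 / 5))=-5 / 17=-0.29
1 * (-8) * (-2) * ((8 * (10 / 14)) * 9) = 5760 / 7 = 822.86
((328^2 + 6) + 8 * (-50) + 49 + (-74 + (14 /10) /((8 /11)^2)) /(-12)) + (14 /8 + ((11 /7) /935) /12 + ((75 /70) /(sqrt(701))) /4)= 15 * sqrt(701) /39256 + 49007450311 /456960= 107246.71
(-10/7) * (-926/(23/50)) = 463000/161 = 2875.78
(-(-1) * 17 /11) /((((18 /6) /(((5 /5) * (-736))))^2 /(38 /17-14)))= -108339200 /99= -1094335.35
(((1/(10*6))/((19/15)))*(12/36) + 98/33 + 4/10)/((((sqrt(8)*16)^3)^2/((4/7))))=42311/188506114621440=0.00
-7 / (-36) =7 / 36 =0.19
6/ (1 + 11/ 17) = 3.64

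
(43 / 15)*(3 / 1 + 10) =559 / 15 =37.27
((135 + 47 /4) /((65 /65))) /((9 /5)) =2935 /36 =81.53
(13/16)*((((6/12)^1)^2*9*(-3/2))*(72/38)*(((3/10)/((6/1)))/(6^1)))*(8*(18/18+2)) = -3159/3040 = -1.04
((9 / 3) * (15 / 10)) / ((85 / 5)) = 9 / 34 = 0.26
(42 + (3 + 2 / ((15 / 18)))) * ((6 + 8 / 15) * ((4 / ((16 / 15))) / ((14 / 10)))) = 829.50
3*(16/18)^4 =1.87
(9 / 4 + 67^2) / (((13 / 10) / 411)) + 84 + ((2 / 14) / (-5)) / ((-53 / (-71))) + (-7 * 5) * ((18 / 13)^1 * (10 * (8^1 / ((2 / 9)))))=1402563.77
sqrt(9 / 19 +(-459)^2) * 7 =42 * sqrt(2112667) / 19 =3213.00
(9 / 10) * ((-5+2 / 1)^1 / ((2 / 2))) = -27 / 10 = -2.70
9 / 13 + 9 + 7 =217 / 13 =16.69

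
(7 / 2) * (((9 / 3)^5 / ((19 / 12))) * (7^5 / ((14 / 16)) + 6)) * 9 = 1764882756 / 19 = 92888566.11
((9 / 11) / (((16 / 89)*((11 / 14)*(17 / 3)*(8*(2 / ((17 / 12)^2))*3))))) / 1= 10591 / 247808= 0.04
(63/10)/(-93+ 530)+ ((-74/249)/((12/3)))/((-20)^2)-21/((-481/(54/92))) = 0.04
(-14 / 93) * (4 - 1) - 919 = -28503 / 31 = -919.45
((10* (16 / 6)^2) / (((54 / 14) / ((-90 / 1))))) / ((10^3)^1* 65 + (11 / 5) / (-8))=-256000 / 10028529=-0.03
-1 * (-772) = 772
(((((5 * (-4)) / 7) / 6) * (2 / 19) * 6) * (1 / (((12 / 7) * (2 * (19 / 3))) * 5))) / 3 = -1 / 1083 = -0.00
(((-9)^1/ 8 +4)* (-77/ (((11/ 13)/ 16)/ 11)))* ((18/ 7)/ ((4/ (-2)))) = 59202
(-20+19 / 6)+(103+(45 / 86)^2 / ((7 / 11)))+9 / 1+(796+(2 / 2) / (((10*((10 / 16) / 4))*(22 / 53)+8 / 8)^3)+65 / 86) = 15782348715140209 / 17681799829428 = 892.58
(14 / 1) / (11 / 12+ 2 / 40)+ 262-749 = -13703 / 29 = -472.52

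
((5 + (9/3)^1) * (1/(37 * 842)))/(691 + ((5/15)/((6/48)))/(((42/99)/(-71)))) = 28/26683401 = 0.00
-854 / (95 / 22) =-18788 / 95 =-197.77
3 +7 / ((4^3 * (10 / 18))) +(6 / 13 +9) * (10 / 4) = 111699 / 4160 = 26.85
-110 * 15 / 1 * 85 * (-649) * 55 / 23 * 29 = 145180488750 / 23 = 6312195163.04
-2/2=-1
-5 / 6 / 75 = -1 / 90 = -0.01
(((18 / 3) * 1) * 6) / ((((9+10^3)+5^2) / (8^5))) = 1140.86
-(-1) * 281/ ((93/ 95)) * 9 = 80085/ 31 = 2583.39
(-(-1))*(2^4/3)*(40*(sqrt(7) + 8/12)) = 706.65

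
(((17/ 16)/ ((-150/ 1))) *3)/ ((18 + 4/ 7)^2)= -833/ 13520000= -0.00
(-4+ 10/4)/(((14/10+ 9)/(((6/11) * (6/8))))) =-135/2288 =-0.06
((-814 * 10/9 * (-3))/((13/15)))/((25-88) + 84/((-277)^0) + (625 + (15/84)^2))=31908800/6584357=4.85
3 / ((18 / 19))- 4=-5 / 6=-0.83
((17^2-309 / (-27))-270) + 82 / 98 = 13795 / 441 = 31.28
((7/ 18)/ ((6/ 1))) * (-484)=-847/ 27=-31.37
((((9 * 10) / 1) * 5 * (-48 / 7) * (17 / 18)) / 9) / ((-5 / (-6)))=-2720 / 7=-388.57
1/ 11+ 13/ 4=147/ 44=3.34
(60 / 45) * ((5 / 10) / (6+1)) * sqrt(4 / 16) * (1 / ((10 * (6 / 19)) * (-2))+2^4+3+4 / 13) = 0.91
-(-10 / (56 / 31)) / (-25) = -31 / 140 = -0.22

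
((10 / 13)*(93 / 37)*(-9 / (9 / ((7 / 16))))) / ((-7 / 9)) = 4185 / 3848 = 1.09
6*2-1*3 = 9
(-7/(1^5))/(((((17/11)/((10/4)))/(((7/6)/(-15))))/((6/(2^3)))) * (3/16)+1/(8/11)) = 4312/377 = 11.44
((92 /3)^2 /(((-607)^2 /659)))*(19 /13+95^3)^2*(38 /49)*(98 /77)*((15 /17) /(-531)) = -29257146978194954763520 /14427032152533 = -2027939403.54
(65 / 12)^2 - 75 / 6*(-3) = 9625 / 144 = 66.84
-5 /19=-0.26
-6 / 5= -1.20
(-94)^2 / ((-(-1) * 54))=4418 / 27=163.63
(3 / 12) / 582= 1 / 2328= 0.00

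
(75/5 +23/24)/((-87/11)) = -4213/2088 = -2.02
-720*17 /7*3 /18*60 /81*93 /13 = -421600 /273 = -1544.32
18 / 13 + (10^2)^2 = 130018 / 13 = 10001.38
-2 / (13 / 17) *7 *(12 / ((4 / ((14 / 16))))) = -2499 / 52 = -48.06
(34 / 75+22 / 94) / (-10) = -2423 / 35250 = -0.07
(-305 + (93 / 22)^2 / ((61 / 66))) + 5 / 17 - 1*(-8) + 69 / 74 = -116673515 / 422059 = -276.44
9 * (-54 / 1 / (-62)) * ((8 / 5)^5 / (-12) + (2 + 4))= 3892698 / 96875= 40.18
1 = 1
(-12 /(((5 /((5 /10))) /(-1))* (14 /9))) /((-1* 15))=-9 /175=-0.05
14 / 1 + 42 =56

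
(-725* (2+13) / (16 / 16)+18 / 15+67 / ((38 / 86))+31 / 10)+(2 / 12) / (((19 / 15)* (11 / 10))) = -22402603 / 2090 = -10718.95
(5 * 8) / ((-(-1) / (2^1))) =80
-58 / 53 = -1.09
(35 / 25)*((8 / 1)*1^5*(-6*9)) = -3024 / 5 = -604.80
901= 901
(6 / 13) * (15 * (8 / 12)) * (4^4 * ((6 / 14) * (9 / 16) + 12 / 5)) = 283968 / 91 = 3120.53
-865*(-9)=7785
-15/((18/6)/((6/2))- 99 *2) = 15/197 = 0.08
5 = 5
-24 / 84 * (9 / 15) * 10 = -12 / 7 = -1.71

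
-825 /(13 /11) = -698.08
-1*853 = -853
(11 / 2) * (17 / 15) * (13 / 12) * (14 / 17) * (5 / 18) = 1001 / 648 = 1.54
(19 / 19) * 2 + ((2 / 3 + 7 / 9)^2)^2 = 41683 / 6561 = 6.35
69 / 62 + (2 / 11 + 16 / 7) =17093 / 4774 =3.58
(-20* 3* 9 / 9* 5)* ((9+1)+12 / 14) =-22800 / 7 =-3257.14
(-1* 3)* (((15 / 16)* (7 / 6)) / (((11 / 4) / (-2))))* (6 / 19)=315 / 418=0.75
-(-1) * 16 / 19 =16 / 19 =0.84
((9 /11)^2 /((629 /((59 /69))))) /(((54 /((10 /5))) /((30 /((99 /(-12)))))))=-2360 /19255577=-0.00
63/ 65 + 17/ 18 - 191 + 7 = -213041/ 1170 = -182.09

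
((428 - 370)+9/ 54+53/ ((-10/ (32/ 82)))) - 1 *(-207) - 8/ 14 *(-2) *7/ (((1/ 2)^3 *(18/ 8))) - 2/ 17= 18281101/ 62730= 291.43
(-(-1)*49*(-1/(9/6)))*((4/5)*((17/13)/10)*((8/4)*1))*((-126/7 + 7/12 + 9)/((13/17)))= 2860522/38025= 75.23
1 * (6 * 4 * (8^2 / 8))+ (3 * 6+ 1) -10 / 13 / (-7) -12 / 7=19055 / 91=209.40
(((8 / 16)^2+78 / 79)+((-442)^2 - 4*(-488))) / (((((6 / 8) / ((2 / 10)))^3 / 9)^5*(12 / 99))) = 46028273104191488 / 195281982421875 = 235.70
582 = 582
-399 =-399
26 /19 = 1.37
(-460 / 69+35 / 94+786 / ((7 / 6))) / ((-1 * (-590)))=1317487 / 1164660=1.13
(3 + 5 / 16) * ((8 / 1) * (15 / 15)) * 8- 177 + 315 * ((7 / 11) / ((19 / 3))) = 13930 / 209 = 66.65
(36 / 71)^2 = 0.26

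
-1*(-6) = 6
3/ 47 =0.06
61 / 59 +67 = 4014 / 59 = 68.03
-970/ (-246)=485/ 123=3.94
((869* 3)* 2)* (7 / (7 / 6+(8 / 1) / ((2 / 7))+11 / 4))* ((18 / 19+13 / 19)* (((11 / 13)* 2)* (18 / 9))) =597399264 / 94601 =6314.94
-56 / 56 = -1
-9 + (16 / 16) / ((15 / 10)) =-25 / 3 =-8.33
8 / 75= 0.11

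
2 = 2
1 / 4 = 0.25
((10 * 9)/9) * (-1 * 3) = -30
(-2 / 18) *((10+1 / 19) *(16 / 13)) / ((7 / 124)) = -378944 / 15561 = -24.35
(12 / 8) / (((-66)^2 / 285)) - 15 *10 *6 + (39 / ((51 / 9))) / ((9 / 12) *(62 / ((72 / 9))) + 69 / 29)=-18745213667 / 20849752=-899.06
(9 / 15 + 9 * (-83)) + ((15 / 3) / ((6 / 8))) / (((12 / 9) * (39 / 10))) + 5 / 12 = -580867 / 780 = -744.70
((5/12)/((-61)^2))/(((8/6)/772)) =965/14884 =0.06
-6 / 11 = -0.55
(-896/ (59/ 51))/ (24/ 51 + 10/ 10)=-526.67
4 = 4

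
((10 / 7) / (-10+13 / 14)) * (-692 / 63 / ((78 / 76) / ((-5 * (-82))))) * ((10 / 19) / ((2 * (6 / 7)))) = 28372000 / 133731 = 212.16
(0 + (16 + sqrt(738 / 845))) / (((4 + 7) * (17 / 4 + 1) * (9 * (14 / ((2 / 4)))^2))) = sqrt(410) / 8828820 + 4 / 101871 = 0.00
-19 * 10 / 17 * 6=-1140 / 17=-67.06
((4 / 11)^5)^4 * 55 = 5497558138880 / 61159090448414546291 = 0.00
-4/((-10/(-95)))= -38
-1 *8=-8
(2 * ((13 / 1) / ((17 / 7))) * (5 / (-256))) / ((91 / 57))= -285 / 2176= -0.13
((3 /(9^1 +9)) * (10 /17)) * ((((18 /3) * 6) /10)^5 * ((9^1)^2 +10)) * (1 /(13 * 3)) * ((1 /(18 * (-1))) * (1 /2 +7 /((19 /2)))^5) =-1170347570721 /52617103750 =-22.24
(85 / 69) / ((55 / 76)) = 1292 / 759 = 1.70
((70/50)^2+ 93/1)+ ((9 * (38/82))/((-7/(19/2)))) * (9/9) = 89.30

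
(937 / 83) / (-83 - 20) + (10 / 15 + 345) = 8862502 / 25647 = 345.56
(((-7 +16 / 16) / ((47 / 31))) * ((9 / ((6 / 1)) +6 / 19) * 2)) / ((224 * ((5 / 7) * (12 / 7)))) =-14973 / 285760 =-0.05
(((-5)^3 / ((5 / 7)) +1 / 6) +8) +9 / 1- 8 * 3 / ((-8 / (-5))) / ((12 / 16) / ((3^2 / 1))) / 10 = -1055 / 6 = -175.83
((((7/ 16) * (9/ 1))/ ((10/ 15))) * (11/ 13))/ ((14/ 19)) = 5643/ 832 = 6.78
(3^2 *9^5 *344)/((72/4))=10156428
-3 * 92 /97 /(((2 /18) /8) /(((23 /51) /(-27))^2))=-389344 /6812019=-0.06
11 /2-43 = -75 /2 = -37.50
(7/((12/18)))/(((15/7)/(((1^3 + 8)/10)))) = 441/100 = 4.41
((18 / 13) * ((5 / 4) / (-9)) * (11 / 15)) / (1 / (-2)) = 11 / 39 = 0.28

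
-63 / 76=-0.83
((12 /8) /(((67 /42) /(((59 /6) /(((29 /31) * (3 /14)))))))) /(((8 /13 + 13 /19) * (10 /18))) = 66409161 /1039505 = 63.89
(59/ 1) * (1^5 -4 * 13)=-3009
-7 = -7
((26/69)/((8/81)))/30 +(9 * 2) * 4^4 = 4239477/920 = 4608.13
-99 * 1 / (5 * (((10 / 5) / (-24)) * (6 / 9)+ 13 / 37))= -65934 / 985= -66.94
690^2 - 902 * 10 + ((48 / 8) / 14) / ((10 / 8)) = 16347812 / 35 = 467080.34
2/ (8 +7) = 0.13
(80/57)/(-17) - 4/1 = -3956/969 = -4.08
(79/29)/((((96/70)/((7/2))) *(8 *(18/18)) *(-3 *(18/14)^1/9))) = -2.03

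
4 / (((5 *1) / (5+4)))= 36 / 5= 7.20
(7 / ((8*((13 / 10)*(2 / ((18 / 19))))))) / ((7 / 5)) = 225 / 988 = 0.23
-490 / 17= -28.82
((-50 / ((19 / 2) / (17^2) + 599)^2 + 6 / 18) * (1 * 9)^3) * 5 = 145596751739415 / 119882830081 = 1214.49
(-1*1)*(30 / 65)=-6 / 13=-0.46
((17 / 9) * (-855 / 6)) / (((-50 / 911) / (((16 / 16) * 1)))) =294253 / 60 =4904.22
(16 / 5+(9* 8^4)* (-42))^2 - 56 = 59929645546376 / 25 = 2397185821855.04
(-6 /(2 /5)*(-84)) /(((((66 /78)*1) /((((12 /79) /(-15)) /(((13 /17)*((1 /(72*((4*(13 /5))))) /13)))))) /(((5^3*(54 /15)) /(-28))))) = 2680853760 /869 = 3084987.07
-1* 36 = -36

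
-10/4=-5/2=-2.50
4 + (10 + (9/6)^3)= 139/8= 17.38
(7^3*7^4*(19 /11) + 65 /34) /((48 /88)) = 532009493 /204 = 2607889.67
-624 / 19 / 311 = -624 / 5909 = -0.11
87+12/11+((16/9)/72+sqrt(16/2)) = 2 * sqrt(2)+78511/891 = 90.94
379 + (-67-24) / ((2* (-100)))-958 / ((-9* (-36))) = 6099271 / 16200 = 376.50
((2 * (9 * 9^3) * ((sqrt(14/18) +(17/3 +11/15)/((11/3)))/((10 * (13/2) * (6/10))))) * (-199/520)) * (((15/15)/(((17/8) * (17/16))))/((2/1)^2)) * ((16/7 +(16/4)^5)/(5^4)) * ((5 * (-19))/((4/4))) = 158412889728 * sqrt(7)/213679375 +45622912241664/11752365625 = 5843.47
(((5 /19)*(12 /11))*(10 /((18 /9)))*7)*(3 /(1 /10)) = 63000 /209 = 301.44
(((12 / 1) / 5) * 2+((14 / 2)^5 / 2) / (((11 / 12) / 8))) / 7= 4033944 / 385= 10477.78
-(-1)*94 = 94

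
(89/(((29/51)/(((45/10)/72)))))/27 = 1513/4176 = 0.36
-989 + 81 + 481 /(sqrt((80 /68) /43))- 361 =-1269 + 481 * sqrt(3655) /10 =1638.96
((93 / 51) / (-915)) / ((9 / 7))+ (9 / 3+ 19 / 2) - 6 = 1819501 / 279990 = 6.50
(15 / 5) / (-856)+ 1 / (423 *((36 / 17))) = -7783 / 3258792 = -0.00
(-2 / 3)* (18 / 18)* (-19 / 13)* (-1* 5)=-190 / 39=-4.87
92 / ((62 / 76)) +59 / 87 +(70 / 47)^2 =689127329 / 5957673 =115.67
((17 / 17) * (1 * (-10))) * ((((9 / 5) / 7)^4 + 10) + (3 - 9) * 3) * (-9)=-215971902 / 300125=-719.61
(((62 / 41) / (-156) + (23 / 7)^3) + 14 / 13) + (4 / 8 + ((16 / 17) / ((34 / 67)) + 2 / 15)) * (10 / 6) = 19346788612 / 475512219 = 40.69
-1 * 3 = -3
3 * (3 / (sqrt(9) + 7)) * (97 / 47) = 873 / 470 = 1.86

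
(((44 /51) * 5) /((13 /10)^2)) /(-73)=-22000 /629187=-0.03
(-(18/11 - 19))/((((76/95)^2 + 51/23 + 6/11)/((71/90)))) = 1559515/387414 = 4.03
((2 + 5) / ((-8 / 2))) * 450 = -1575 / 2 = -787.50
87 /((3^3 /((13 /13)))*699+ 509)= 87 /19382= 0.00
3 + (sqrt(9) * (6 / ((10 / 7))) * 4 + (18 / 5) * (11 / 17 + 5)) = 6267 / 85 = 73.73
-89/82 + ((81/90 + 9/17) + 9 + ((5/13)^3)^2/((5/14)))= 157332677026/16821429365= 9.35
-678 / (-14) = 339 / 7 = 48.43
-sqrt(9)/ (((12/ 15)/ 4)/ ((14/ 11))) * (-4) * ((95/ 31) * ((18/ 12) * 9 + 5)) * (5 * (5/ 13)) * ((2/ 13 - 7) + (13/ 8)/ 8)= -50996938125/ 922064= -55307.37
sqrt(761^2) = 761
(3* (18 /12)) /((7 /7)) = 9 /2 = 4.50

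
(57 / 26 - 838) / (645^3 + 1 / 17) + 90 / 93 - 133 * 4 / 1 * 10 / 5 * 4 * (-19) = 80864.97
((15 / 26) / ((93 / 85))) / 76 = 425 / 61256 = 0.01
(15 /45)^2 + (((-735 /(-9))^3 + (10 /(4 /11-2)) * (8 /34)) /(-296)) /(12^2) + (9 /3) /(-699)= -57763870769 /4558508928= -12.67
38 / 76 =1 / 2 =0.50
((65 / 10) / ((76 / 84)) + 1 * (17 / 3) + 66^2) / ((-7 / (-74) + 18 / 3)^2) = 1363658162 / 11593857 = 117.62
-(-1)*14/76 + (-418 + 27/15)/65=-76803/12350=-6.22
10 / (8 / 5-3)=-50 / 7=-7.14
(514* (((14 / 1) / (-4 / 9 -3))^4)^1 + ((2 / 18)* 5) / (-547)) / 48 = 637786220655067 / 218231706384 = 2922.52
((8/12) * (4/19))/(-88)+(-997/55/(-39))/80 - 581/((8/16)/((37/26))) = -1797144619/1086800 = -1653.61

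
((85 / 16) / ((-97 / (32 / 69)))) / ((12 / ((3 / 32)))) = -85 / 428352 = -0.00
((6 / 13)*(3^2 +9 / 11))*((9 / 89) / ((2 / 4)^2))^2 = 839808 / 1132703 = 0.74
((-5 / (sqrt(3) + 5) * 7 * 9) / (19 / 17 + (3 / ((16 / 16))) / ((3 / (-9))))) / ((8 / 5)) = 133875 / 23584-26775 * sqrt(3) / 23584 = 3.71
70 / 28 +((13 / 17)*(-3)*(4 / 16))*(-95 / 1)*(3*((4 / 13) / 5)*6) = 2137 / 34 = 62.85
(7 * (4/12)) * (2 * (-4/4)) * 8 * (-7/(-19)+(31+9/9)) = -22960/19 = -1208.42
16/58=8/29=0.28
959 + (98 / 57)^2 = 961.96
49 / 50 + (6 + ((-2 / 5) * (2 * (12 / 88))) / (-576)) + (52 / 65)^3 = 988969 / 132000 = 7.49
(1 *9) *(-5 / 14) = -45 / 14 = -3.21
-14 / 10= -7 / 5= -1.40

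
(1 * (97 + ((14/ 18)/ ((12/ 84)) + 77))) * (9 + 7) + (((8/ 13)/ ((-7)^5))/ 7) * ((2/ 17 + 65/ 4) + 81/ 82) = 27545893628794/ 9594158301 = 2871.11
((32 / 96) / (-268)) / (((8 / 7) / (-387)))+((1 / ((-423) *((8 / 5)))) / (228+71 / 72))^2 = 542209025029463 / 1287371151216224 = 0.42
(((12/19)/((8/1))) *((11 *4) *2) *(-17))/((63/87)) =-21692/133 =-163.10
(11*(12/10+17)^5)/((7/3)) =29418658269/3125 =9413970.65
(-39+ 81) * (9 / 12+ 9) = 409.50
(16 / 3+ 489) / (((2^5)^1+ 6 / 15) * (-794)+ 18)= -7415 / 385614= -0.02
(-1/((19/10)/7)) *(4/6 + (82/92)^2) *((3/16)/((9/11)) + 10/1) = -159390875/2894688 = -55.06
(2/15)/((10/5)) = 1/15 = 0.07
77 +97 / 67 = 5256 / 67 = 78.45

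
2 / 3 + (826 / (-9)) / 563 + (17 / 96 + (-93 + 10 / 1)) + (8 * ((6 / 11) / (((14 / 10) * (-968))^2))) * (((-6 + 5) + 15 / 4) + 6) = -82.32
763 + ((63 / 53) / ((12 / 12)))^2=2147236 / 2809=764.41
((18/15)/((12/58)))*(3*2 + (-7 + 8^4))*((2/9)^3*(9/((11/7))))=147784/99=1492.77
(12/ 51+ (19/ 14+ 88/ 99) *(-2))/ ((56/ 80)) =-45590/ 7497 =-6.08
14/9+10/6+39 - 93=-50.78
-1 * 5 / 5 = -1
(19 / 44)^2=361 / 1936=0.19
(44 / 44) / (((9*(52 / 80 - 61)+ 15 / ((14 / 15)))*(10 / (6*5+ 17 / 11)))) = -4858 / 811701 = -0.01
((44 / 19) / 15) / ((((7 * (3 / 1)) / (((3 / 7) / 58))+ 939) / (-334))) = -14696 / 1077585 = -0.01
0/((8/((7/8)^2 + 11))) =0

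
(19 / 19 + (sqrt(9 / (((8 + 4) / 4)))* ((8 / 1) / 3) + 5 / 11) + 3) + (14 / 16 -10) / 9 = 2725 / 792 + 8* sqrt(3) / 3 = 8.06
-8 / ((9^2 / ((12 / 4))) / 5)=-40 / 27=-1.48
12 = 12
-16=-16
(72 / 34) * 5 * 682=122760 / 17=7221.18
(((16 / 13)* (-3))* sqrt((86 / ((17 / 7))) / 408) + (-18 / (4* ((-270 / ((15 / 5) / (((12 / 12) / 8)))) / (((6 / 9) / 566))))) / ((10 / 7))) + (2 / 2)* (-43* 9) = -8214068 / 21225-8* sqrt(903) / 221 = -388.09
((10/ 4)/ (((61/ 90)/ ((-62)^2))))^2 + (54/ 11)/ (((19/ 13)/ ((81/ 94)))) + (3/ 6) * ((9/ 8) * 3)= 117569840987235357/ 584822128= 201035212.86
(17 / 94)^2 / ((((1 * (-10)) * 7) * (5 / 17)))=-4913 / 3092600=-0.00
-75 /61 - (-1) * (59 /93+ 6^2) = 200852 /5673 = 35.40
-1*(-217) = 217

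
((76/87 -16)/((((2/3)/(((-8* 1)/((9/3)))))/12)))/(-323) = -21056/9367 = -2.25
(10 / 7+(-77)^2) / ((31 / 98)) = 581182 / 31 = 18747.81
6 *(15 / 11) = 90 / 11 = 8.18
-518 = -518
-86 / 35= -2.46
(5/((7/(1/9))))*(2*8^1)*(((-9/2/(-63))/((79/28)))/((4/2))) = 80/4977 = 0.02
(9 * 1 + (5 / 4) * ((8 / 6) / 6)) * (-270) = -2505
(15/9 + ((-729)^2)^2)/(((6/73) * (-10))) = -15463017122426/45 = -343622602720.58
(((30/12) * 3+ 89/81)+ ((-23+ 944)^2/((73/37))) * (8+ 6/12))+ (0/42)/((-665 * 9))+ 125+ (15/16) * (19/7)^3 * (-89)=118537723666667/32450544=3652873.24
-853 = -853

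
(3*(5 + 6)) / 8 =33 / 8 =4.12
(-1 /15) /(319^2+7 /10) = -2 /3052851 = -0.00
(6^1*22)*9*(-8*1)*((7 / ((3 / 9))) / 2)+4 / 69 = -6885644 / 69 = -99791.94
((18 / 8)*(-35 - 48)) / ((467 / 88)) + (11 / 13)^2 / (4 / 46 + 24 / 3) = -515286695 / 14679678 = -35.10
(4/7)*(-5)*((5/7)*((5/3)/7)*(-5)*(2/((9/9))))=5000/1029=4.86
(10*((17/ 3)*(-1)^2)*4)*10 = 6800/ 3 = 2266.67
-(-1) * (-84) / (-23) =84 / 23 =3.65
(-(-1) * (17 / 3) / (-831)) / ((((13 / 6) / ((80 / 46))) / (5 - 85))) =108800 / 248469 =0.44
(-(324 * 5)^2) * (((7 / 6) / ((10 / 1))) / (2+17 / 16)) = -699840 / 7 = -99977.14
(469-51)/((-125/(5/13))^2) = 418/105625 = 0.00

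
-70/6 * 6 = -70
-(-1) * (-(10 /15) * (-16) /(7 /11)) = 16.76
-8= -8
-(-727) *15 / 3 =3635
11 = 11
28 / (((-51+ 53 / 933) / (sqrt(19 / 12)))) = -311 * sqrt(57) / 3395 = -0.69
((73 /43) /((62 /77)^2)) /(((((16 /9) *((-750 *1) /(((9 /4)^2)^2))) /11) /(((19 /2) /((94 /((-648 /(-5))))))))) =-144220470459219 /19887933440000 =-7.25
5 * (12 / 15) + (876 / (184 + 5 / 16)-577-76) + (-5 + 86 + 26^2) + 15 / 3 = 115751 / 983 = 117.75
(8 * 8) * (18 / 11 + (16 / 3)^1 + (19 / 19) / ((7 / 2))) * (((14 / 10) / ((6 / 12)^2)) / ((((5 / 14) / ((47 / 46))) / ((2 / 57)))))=282318848 / 1081575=261.03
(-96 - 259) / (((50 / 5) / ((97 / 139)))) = -6887 / 278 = -24.77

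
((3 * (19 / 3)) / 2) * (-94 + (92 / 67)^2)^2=1624347088038 / 20151121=80608.27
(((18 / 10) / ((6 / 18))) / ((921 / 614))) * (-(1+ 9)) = -36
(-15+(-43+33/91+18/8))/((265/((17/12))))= -0.30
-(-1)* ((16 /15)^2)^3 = 16777216 /11390625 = 1.47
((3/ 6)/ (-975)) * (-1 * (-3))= -1/ 650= -0.00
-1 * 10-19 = -29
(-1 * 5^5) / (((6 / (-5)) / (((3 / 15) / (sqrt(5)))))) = 625 * sqrt(5) / 6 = 232.92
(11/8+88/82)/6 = 803/1968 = 0.41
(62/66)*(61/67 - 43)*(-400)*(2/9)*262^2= 1600228928000/6633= 241252665.16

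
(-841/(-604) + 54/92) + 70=71.98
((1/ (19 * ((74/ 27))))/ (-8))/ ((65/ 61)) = -1647/ 731120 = -0.00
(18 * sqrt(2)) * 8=144 * sqrt(2)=203.65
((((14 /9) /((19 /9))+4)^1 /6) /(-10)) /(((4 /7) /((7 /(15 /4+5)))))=-0.11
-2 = -2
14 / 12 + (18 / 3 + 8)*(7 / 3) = 203 / 6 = 33.83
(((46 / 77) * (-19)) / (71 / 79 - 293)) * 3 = 34523 / 296142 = 0.12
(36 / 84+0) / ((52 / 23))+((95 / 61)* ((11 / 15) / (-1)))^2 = 18210625 / 12189996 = 1.49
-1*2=-2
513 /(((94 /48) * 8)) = 1539 /47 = 32.74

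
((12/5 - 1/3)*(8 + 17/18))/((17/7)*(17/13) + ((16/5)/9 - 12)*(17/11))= -4995991/4005438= -1.25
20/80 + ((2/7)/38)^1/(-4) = 33/133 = 0.25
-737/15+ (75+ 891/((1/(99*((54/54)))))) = 1323523/15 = 88234.87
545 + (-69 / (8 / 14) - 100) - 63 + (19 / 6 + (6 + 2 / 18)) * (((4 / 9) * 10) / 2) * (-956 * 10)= -63776155 / 324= -196839.98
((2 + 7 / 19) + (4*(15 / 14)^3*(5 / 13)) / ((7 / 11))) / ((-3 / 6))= -6336045 / 593047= -10.68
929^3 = 801765089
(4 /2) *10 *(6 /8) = 15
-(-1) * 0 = 0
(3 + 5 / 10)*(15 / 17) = 105 / 34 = 3.09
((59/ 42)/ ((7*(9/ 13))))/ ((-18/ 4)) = -767/ 11907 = -0.06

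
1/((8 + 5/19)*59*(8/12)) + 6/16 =28017/74104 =0.38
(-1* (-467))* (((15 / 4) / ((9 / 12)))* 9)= 21015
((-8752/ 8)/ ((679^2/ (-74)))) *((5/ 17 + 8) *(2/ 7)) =22829592/ 54863879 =0.42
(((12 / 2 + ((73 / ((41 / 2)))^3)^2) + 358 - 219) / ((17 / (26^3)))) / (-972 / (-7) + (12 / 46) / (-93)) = 455019884237044736428 / 27981377301103567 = 16261.53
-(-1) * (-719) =-719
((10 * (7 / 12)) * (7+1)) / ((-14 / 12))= -40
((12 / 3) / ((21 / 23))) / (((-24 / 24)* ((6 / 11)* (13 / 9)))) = -506 / 91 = -5.56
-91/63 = -13/9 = -1.44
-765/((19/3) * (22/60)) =-68850/209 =-329.43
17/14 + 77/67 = 2217/938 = 2.36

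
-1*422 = -422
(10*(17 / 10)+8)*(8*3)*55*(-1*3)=-99000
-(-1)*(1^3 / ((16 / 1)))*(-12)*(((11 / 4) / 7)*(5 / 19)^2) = -825 / 40432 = -0.02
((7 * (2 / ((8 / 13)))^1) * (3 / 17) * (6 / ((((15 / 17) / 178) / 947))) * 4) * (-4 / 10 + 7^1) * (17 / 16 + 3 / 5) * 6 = 302962913253 / 250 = 1211851653.01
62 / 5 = 12.40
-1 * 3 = -3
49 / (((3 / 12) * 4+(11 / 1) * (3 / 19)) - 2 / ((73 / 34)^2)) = 4961299 / 233180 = 21.28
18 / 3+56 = 62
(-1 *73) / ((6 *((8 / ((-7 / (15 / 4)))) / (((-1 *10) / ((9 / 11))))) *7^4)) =-803 / 55566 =-0.01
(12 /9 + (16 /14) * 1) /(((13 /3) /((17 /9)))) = 68 /63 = 1.08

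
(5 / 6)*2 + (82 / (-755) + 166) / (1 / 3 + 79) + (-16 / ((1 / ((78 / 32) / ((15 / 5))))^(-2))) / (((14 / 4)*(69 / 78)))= -46860923 / 11512995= -4.07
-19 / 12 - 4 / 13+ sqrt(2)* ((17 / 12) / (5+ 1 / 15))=-1.50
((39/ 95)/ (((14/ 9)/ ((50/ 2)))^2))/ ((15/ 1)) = 26325/ 3724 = 7.07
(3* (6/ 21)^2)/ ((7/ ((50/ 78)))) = 100/ 4459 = 0.02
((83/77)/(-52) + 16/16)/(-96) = -1307/128128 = -0.01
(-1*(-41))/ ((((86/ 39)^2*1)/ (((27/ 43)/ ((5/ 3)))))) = 5051241/ 1590140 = 3.18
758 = 758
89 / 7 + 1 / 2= 185 / 14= 13.21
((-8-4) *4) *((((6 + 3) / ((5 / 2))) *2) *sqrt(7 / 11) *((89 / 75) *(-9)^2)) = -26499.65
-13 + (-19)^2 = 348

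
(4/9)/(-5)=-4/45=-0.09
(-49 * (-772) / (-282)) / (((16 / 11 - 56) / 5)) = 104027 / 8460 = 12.30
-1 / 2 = -0.50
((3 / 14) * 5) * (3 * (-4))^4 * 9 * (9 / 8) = 1574640 / 7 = 224948.57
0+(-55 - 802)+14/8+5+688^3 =1302639287/4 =325659821.75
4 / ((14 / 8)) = 16 / 7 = 2.29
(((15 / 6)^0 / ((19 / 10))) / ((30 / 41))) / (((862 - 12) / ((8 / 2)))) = 82 / 24225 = 0.00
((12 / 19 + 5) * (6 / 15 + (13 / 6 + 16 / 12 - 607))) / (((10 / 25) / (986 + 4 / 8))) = -1273210441 / 152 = -8376384.48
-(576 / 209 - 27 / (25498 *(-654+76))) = -40617243 / 14737844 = -2.76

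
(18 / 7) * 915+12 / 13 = 214194 / 91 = 2353.78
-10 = -10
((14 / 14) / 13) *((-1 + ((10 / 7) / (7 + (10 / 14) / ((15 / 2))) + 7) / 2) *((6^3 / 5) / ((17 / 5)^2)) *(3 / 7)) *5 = 6277500 / 3918551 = 1.60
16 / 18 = 8 / 9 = 0.89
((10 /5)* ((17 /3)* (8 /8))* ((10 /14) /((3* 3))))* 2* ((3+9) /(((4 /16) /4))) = 21760 /63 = 345.40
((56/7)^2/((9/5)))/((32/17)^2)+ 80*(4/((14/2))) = 56195/1008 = 55.75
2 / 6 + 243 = 730 / 3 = 243.33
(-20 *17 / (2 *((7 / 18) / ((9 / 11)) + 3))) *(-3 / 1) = 82620 / 563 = 146.75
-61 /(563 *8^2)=-61 /36032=-0.00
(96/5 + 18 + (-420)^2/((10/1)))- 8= 88346/5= 17669.20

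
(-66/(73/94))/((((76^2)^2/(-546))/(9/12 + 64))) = 109666557/1217719424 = 0.09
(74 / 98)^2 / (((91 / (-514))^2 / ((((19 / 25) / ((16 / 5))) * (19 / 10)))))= 32642010241 / 3976536200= 8.21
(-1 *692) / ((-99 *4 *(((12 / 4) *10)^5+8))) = 173 / 2405700792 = 0.00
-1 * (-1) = 1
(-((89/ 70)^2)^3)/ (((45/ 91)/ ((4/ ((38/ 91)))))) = -83989838172409/ 1026427500000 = -81.83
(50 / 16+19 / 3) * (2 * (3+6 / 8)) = 1135 / 16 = 70.94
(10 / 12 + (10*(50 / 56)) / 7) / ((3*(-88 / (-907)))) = 140585 / 19404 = 7.25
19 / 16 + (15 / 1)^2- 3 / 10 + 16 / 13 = 236203 / 1040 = 227.12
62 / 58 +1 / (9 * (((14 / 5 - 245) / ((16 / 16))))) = 337724 / 316071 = 1.07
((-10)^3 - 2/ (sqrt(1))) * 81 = -81162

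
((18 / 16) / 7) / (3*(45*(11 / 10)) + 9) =1 / 980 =0.00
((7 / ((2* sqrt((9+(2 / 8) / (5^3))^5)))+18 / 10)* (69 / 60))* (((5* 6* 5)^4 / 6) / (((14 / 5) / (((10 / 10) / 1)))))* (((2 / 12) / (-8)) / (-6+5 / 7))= 247822.41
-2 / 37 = -0.05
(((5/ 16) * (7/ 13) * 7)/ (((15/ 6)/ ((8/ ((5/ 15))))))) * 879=129213/ 13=9939.46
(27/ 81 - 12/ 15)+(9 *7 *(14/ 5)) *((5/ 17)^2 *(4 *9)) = 548.88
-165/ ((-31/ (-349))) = -57585/ 31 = -1857.58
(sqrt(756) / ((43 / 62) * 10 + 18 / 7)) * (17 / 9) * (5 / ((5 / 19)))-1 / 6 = -1 / 6 + 140182 * sqrt(21) / 6189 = 103.63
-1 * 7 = -7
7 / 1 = 7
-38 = -38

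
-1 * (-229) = 229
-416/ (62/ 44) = -9152/ 31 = -295.23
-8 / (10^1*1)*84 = -336 / 5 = -67.20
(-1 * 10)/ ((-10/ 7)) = 7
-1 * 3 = -3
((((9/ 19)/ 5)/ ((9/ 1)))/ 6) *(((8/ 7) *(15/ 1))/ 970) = 2/ 64505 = 0.00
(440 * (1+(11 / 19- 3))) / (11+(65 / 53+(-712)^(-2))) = -5803494912 / 113481737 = -51.14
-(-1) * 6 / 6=1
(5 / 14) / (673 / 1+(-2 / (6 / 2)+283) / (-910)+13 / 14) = 975 / 1838978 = 0.00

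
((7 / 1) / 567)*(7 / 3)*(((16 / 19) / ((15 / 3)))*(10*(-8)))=-0.39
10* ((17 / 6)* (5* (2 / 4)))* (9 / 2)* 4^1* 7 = 8925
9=9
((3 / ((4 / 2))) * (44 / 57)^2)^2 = 937024 / 1172889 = 0.80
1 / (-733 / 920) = -920 / 733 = -1.26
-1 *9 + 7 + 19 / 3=13 / 3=4.33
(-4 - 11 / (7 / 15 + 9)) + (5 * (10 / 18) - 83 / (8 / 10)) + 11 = -243163 / 2556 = -95.13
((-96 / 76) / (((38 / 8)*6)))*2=-32 / 361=-0.09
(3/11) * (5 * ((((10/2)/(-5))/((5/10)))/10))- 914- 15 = -10222/11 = -929.27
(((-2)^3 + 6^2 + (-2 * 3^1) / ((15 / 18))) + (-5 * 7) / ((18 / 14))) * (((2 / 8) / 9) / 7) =-289 / 11340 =-0.03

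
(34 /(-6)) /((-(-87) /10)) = -170 /261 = -0.65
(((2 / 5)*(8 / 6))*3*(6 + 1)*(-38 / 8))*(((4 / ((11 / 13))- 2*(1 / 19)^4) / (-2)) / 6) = 1581223 / 75449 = 20.96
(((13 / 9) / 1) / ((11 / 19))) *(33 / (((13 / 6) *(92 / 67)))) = 1273 / 46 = 27.67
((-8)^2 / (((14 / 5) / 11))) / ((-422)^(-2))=313427840 / 7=44775405.71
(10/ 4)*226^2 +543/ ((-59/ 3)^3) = 127689.93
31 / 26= 1.19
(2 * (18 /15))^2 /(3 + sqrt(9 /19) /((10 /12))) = 912 /439 - 288 * sqrt(19) /2195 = 1.51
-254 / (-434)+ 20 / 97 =16659 / 21049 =0.79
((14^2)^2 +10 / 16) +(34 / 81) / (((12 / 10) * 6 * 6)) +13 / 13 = 672154937 / 17496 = 38417.63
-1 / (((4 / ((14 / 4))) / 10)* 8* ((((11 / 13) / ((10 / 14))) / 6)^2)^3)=-549803712656250 / 29774625727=-18465.51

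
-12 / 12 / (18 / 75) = -25 / 6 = -4.17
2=2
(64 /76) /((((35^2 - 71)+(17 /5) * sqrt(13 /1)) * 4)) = 115400 /632493717 - 340 * sqrt(13) /632493717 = 0.00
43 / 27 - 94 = -2495 / 27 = -92.41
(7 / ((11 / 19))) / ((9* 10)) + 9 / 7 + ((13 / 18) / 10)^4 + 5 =518945223197 / 80831520000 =6.42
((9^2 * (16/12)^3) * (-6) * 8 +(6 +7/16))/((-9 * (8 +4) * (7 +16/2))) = 147353/25920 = 5.68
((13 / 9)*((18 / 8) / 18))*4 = 13 / 18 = 0.72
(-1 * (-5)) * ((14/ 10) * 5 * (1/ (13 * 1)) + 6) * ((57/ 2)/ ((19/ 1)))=1275/ 26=49.04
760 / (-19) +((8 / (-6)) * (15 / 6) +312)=806 / 3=268.67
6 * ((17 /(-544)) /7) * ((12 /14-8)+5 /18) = 865 /4704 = 0.18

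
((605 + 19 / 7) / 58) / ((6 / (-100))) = -35450 / 203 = -174.63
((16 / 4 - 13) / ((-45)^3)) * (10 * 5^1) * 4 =8 / 405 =0.02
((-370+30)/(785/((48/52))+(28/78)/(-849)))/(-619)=45030960/69719535451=0.00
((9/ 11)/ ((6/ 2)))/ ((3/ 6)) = 6/ 11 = 0.55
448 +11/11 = 449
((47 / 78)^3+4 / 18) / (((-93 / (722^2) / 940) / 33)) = -141003729050030 / 1838889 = -76678760.41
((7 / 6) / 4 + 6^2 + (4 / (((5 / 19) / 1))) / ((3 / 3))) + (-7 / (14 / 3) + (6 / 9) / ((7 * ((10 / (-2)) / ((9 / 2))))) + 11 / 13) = 554213 / 10920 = 50.75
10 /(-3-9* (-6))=10 /51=0.20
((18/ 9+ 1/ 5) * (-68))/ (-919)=748/ 4595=0.16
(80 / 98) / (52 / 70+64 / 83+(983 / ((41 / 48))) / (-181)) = -61594300 / 365511867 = -0.17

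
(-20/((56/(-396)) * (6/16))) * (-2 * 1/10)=-528/7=-75.43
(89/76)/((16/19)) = 89/64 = 1.39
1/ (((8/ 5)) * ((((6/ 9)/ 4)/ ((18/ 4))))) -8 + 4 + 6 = 151/ 8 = 18.88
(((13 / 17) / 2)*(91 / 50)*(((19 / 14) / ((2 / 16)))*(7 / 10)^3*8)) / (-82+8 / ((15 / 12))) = -157339 / 573750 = -0.27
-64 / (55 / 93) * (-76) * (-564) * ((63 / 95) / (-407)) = 845945856 / 111925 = 7558.15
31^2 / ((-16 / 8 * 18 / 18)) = -961 / 2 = -480.50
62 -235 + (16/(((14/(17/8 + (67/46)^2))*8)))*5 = -5035097/29624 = -169.97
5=5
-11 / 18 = -0.61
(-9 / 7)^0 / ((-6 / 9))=-3 / 2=-1.50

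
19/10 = 1.90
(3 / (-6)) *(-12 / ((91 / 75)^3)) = 2531250 / 753571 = 3.36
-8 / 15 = -0.53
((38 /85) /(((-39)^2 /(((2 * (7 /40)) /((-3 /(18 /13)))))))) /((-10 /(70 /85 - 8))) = -8113 /238099875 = -0.00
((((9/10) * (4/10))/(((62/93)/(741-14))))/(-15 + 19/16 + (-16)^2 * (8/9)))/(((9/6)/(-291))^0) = 1.84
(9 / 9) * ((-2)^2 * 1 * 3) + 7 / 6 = 79 / 6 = 13.17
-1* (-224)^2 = -50176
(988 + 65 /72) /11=71201 /792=89.90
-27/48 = -9/16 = -0.56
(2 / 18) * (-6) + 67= 199 / 3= 66.33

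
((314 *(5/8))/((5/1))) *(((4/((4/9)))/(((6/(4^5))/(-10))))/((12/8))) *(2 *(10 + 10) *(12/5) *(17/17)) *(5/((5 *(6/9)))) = -57876480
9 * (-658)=-5922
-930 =-930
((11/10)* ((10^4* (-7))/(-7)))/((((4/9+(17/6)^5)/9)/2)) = 1539648000/1423313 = 1081.74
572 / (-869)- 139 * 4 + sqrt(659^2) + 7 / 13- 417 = -322601 / 1027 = -314.12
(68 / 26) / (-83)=-34 / 1079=-0.03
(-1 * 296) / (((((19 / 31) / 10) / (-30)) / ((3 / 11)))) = 8258400 / 209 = 39513.88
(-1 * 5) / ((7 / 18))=-90 / 7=-12.86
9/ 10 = 0.90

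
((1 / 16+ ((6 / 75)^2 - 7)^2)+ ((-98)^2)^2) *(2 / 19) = 576480406080881 / 59375000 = 9709143.68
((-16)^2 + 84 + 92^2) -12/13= 114440/13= 8803.08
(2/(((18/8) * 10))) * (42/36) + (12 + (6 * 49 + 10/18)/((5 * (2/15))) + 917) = 370153/270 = 1370.94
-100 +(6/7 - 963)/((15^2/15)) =-1149/7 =-164.14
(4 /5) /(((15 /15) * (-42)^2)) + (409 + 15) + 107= 531.00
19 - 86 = -67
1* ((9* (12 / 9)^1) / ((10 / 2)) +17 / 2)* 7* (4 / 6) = 763 / 15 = 50.87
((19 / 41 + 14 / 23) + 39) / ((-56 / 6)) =-28341 / 6601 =-4.29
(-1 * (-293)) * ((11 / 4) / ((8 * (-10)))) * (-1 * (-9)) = -29007 / 320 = -90.65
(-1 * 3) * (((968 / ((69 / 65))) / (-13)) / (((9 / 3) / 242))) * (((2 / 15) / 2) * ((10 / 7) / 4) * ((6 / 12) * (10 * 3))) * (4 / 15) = 2342560 / 1449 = 1616.67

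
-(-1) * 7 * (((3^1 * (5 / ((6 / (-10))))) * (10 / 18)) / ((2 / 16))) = -7000 / 9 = -777.78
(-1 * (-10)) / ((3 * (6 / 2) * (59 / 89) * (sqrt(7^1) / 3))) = 890 * sqrt(7) / 1239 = 1.90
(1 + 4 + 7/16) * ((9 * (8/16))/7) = 783/224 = 3.50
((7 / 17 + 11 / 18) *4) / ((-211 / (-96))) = 20032 / 10761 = 1.86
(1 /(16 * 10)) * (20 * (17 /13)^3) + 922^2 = 14941081297 /17576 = 850084.28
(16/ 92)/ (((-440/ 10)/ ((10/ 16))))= -5/ 2024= -0.00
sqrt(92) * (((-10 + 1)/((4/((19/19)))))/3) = -3 * sqrt(23)/2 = -7.19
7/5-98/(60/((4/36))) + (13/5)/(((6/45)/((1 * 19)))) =371.72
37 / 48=0.77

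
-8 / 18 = -4 / 9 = -0.44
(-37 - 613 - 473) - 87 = -1210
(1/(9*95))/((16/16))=1/855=0.00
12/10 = 6/5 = 1.20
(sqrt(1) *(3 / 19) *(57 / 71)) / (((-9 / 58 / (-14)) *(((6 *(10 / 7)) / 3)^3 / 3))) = 208887 / 142000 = 1.47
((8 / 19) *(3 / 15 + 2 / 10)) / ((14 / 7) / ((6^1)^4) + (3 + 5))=10368 / 492575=0.02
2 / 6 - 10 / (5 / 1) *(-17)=103 / 3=34.33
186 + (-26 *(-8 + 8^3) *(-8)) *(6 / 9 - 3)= -244422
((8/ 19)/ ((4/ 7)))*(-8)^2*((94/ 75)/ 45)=84224/ 64125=1.31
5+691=696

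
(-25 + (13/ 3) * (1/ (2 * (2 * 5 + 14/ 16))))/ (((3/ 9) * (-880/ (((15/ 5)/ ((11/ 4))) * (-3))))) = -19419/ 70180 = -0.28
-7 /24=-0.29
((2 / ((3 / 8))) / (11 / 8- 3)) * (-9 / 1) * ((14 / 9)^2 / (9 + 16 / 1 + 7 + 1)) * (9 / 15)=25088 / 19305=1.30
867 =867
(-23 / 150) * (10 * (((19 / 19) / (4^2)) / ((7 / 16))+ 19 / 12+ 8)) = -14.91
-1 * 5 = -5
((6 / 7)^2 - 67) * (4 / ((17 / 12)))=-9168 / 49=-187.10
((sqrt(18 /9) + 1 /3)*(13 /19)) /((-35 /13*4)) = -169*sqrt(2) /2660 - 169 /7980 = -0.11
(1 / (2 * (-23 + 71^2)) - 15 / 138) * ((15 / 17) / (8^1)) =-376005 / 31392608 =-0.01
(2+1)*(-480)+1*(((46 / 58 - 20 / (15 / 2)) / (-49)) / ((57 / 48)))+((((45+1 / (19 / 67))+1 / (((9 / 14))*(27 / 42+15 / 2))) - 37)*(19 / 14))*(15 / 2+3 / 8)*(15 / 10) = -3245385337 / 2591904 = -1252.12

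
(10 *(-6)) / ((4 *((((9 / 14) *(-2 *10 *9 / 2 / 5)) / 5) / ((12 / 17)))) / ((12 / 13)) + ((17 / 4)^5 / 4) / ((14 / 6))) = -2867200 / 6420373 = -0.45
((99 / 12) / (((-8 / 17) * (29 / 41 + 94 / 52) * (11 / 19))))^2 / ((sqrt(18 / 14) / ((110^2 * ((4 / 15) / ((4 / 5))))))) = 89657131875025 * sqrt(7) / 460016704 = 515656.22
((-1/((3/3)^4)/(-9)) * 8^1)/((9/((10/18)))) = 40/729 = 0.05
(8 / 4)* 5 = 10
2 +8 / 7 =22 / 7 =3.14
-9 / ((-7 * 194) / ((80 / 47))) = 360 / 31913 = 0.01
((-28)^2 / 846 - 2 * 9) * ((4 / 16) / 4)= -3611 / 3384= -1.07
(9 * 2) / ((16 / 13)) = 117 / 8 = 14.62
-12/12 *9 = -9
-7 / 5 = -1.40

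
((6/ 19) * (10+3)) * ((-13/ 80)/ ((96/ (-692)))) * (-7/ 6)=-204659/ 36480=-5.61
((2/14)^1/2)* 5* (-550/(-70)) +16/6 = 1609/294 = 5.47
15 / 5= 3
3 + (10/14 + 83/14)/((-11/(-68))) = 3393/77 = 44.06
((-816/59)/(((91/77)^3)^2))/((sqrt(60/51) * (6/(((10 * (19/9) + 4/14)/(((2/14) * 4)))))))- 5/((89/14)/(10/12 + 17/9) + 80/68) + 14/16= -40597091876 * sqrt(85)/12815177895- 89901/163816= -29.76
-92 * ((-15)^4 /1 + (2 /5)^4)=-2910938972 /625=-4657502.36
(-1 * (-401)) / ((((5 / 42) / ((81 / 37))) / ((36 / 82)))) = 24555636 / 7585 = 3237.39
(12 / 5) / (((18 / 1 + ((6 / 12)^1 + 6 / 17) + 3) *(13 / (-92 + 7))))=-6936 / 9659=-0.72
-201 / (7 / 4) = -804 / 7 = -114.86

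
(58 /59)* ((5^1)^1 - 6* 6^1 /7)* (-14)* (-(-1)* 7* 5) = 68.81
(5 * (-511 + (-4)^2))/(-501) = 825/167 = 4.94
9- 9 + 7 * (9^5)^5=5025285913842968121391743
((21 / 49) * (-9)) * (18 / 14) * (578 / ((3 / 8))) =-374544 / 49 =-7643.76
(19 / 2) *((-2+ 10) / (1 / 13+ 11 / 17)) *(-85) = -71383 / 8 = -8922.88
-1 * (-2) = 2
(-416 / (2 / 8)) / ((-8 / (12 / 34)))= 1248 / 17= 73.41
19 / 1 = 19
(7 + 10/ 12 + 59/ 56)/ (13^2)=1493/ 28392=0.05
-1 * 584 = -584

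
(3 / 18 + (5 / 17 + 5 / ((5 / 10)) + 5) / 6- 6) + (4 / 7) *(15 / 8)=-790 / 357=-2.21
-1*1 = -1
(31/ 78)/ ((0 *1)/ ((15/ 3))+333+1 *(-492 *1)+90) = -31/ 5382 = -0.01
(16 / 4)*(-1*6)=-24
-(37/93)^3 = -50653/804357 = -0.06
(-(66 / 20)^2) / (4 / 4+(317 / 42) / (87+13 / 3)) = -1044351 / 103825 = -10.06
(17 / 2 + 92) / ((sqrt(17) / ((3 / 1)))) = 603 * sqrt(17) / 34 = 73.12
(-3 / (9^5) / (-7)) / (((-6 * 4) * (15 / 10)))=-1 / 4960116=-0.00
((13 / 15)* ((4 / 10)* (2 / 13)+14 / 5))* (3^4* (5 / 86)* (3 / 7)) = 7533 / 1505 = 5.01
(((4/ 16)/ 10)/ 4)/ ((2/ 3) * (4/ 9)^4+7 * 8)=19683/ 176441600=0.00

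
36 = 36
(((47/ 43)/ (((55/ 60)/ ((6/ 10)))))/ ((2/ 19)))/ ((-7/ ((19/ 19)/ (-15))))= 5358/ 82775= 0.06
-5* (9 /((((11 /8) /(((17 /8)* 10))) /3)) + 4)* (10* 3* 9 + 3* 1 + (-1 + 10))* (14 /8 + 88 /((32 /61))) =-100682075.45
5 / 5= 1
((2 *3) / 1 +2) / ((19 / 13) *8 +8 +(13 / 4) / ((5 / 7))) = 2080 / 6303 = 0.33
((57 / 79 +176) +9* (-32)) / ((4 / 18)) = -79119 / 158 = -500.75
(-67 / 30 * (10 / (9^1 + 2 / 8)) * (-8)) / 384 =67 / 1332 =0.05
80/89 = 0.90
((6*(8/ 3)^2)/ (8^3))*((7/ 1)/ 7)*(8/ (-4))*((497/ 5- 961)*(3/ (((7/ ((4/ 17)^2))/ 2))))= 68928/ 10115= 6.81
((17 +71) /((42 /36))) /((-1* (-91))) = 528 /637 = 0.83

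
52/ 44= 1.18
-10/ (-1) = 10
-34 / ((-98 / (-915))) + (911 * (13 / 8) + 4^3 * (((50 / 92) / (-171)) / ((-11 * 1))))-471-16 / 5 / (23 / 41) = 58190064113 / 84795480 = 686.24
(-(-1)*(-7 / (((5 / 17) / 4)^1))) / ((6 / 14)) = -3332 / 15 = -222.13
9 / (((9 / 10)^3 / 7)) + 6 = 7486 / 81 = 92.42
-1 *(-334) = 334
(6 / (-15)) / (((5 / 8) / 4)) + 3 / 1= 11 / 25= 0.44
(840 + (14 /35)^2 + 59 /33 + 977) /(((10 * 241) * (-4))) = -187579 /994125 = -0.19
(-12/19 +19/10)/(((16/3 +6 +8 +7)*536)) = 723/8045360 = 0.00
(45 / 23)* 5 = 225 / 23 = 9.78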